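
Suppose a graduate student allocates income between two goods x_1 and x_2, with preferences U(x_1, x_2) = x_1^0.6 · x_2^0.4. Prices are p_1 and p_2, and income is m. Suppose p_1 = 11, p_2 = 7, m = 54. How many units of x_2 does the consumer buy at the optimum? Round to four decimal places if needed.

x_2* = 3.0857

At p_1=11, p_2=7, m=54: x_2* = 0.4·54/7 = 3.0857.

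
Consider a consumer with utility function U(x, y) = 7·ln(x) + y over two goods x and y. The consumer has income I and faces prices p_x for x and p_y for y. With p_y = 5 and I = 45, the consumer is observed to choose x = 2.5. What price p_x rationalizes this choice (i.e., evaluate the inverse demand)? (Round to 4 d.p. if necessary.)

Set MRS = p_x/p_y: (7/x)/1 = p_x/p_y.
So x*(p_x,p_y) = 7·p_y/p_x, independent of income; and y* = (I − 7·p_y)/p_y.
Set x* = 2.5 in the demand function and solve for p_x: p_x = 14.

p_x = 14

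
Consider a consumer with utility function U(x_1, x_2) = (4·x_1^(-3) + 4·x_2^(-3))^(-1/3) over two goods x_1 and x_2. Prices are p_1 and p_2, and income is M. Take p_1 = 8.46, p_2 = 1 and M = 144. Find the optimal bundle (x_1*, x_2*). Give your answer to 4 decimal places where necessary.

MU_x_1 ∝ 4·x_1^(-4), MU_x_2 ∝ 4·x_2^(-4), so MRS = (x_2/x_1)^(4) = p_1/p_2.
Solve for the ratio: x_2/x_1 = [p_1/p_2]^(0.25).
With the ratio pinned down, the budget gives x_1* = M/(p_1 + p_2·(x_2/x_1)) and x_2* = (x_2/x_1)·x_1*.
Numerically x_2/x_1 = 1.705464, so x_1* = 144/(8.46 + 1·1.705464) = 14.1656 and x_2* = 1.705464·14.1656 = 24.1589.

x_1* = 14.1656, x_2* = 24.1589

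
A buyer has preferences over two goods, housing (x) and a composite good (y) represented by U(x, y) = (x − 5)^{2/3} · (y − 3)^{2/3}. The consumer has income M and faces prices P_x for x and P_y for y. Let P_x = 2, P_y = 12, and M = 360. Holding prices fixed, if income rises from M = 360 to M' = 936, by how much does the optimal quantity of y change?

Δy* = 24

Substituting into the budget: x* = 5 + 0.5·(M − 5·P_x − 3·P_y)/P_x, and y* = 3 + 0.5·(…)/P_y.
Discretionary income = 360 − 5·2 − 3·12 = 314; y* = 3 + 0.5·314/12 = 16.0833.
At M' = 936: y* = 40.0833. Change: 40.0833 − 16.0833 = 24.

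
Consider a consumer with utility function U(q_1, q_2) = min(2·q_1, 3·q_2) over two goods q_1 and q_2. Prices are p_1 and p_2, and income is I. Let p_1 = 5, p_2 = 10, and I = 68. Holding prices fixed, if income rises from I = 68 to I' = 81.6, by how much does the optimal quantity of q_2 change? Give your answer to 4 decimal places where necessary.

Δq_2* = 0.7771

With perfect complements, no substitution: consume in ratio q_1:q_2 = 3:2.
Budget: p_1·q_1 + p_2·(2/3)·q_1 = I, so (3·p_1 + 2·p_2)·q_1 = 3·I.
Demand: q_1*(p_1,p_2,I) = 3·I/(3·p_1 + 2·p_2), q_2* = 2·I/(3·p_1 + 2·p_2).
Here 3·5 + 2·10 = 35, giving q_2* = 3.8857.
At I' = 81.6: q_2* = 4.6629. Change: 4.6629 − 3.8857 = 0.7771.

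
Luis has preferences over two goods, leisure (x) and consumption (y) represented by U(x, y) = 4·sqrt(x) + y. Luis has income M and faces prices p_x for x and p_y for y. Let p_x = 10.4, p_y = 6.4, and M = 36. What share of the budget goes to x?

share on x = 0.4376

Utility is quasi-linear in y; the FOC for x is 2/√x = p_x/p_y.
Solve: √x = 2·p_y/p_x, so x*(p_x,p_y) = (2·p_y/p_x)², and y* = (M − p_x·x*)/p_y.
Plugging in: x* = (2·6.4/10.4)² = 1.5148, y* = 3.1635.
Expenditure on x: 10.4·1.5148 = 15.7538; share = 0.4376.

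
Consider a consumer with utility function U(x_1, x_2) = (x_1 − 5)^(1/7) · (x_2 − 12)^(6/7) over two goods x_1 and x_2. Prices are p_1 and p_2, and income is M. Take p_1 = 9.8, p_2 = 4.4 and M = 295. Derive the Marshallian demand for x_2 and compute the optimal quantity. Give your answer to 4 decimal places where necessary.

This is Cobb-Douglas in (x_1−5, x_2−12): tangency gives 1/7·p_2·(x_2−12) = 6/7·p_1·(x_1−5).
Substituting into the budget: x_1* = 5 + 1/7·(M − 5·p_1 − 12·p_2)/p_1, and x_2* = 12 + 6/7·(…)/p_2.
Discretionary income = 295 − 5·9.8 − 12·4.4 = 193.2; x_2* = 12 + 6/7·193.2/4.4 = 49.6364.

x_2* = 49.6364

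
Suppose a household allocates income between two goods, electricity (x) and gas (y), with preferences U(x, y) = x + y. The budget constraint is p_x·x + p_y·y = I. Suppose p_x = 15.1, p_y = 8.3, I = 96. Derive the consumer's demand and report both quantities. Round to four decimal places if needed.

Linear utility — the consumer picks whichever good has higher MU/price: 1/15.1 = 0.0662 vs 1/8.3 = 0.1205.
y gives more utility per dollar, so spend all income on y: y* = I/p_y, x* = 0.
Numerically: x* = 0, y* = 11.5663.

x* = 0, y* = 11.5663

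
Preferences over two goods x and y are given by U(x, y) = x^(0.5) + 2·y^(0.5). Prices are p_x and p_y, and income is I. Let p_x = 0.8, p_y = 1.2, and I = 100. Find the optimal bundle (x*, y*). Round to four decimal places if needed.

MU_x ∝ x^(-0.5), MU_y ∝ 2·y^(-0.5), so MRS = (1/2)·(y/x)^(0.5) = p_x/p_y.
Hence y/x = (2·p_x/p_y)^(1/(0.5)), i.e. raised to the 2 power.
Substitute y = (y/x)·x into the budget: x* = I/(p_x + p_y·(y/x)).
Numerically y/x = 1.777778, so x* = 100/(0.8 + 1.2·1.777778) = 34.0909 and y* = 1.777778·34.0909 = 60.6061.

x* = 34.0909, y* = 60.6061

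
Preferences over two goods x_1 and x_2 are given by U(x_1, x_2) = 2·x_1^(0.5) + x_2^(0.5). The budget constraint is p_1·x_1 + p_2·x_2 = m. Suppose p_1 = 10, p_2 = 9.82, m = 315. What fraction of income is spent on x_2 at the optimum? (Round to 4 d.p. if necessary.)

MU_x_1 ∝ 2·x_1^(-0.5), MU_x_2 ∝ x_2^(-0.5), so MRS = 2·(x_2/x_1)^(0.5) = p_1/p_2.
Hence x_2/x_1 = ((1/2)·p_1/p_2)^(1/(0.5)), i.e. raised to the 2 power.
Substitute x_2 = (x_2/x_1)·x_1 into the budget: x_1* = m/(p_1 + p_2·(x_2/x_1)).
Numerically x_2/x_1 = 0.259249, so x_1* = 315/(10 + 9.82·0.259249) = 25.108 and x_2* = 0.259249·25.108 = 6.5092.
Expenditure on x_2: 9.82·6.5092 = 63.9205; share = 0.2029.

share on x_2 = 0.2029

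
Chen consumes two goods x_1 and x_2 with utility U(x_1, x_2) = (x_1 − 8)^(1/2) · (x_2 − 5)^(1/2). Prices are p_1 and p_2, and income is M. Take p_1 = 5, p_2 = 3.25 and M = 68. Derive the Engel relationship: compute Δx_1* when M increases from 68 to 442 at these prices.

Let x_1' = x_1−8, x_2' = x_2−5. MRS = x_2'/x_1' = p_1/p_2.
Substituting into the budget: x_1* = 8 + 0.5·(M − 8·p_1 − 5·p_2)/p_1, and x_2* = 5 + 0.5·(…)/p_2.
Discretionary income = 68 − 8·5 − 5·3.25 = 11.75; x_1* = 8 + 0.5·11.75/5 = 9.175.
At M' = 442: x_1* = 46.575. Change: 46.575 − 9.175 = 37.4.

Δx_1* = 37.4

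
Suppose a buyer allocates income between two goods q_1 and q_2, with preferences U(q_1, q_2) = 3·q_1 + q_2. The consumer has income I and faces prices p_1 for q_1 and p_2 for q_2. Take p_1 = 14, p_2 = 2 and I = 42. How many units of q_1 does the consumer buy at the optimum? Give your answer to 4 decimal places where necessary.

Linear utility — the consumer picks whichever good has higher MU/price: 3/14 = 0.2143 vs 1/2 = 0.5.
q_2 gives more utility per dollar, so spend all income on q_2: q_2* = I/p_2, q_1* = 0.
Numerically: q_1* = 0, q_2* = 21.

q_1* = 0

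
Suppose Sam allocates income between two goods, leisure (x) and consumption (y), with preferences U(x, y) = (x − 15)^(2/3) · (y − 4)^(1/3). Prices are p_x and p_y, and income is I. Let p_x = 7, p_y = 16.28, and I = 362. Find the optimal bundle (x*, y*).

MRS = 2·(y−4)/(x−15). Tangency with p_x/p_y gives y−4 = (1/2)·(p_x/p_y)·(x−15).
Substituting into the budget: x* = 15 + 2/3·(I − 15·p_x − 4·p_y)/p_x, and y* = 4 + 1/3·(…)/p_y.
Discretionary income = 362 − 15·7 − 4·16.28 = 191.88; x* = 15 + 2/3·191.88/7 = 33.2743; y* = 4 + 1/3·191.88/16.28 = 7.9287.

x* = 33.2743, y* = 7.9287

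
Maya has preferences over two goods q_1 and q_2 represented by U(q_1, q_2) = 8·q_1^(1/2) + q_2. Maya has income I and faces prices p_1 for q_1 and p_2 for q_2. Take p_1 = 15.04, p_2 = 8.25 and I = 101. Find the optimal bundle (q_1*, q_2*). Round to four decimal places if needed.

q_1* = 4.8143, q_2* = 3.4658

Set MRS = p_1/p_2: 4·q_1^(−1/2) = p_1/p_2.
Solve: √q_1 = 4·p_2/p_1, so q_1*(p_1,p_2) = (4·p_2/p_1)², and q_2* = (I − p_1·q_1*)/p_2.
Plugging in: q_1* = (4·8.25/15.04)² = 4.8143, q_2* = 3.4658.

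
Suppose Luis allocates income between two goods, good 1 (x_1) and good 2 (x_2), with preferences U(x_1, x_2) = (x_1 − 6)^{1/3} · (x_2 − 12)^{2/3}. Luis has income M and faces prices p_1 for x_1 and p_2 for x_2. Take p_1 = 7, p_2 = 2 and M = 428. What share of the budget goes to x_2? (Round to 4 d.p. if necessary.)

Let x_1' = x_1−6, x_2' = x_2−12. MRS = (1/2)·x_2'/x_1' = p_1/p_2.
Substituting into the budget: x_1* = 6 + 1/3·(M − 6·p_1 − 12·p_2)/p_1, and x_2* = 12 + 2/3·(…)/p_2.
Discretionary income = 428 − 6·7 − 12·2 = 362; x_1* = 6 + 1/3·362/7 = 23.2381; x_2* = 12 + 2/3·362/2 = 132.6667.
Expenditure on x_2: 2·132.6667 = 265.3333; share = 0.6199.

share on x_2 = 0.6199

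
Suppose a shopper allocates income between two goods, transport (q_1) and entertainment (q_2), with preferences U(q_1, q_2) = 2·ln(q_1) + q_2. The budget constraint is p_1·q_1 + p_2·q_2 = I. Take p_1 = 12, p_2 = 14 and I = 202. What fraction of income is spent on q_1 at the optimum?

MU_q_1 = 2/q_1, MU_q_2 = 1. Tangency: 2/q_1 = p_1/p_2.
So q_1*(p_1,p_2) = 2·p_2/p_1, independent of income; and q_2* = (I − 2·p_2)/p_2.
At the given prices: q_1* = 2·14/12 = 2.3333, and q_2* = 12.4286.
Expenditure on q_1: 12·2.3333 = 28; share = 0.1386.

share on q_1 = 0.1386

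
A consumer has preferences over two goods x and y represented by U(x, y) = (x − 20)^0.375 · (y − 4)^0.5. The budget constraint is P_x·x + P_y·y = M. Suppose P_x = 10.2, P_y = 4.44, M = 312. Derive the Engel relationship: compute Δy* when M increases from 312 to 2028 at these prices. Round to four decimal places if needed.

This is Cobb-Douglas in (x−20, y−4): tangency gives 0.375·P_y·(y−4) = 0.5·P_x·(x−20).
Substituting into the budget: x* = 20 + 3/7·(M − 20·P_x − 4·P_y)/P_x, and y* = 4 + 4/7·(…)/P_y.
Discretionary income = 312 − 20·10.2 − 4·4.44 = 90.24; y* = 4 + 4/7·90.24/4.44 = 15.6139.
At M' = 2028: y* = 236.4633. Change: 236.4633 − 15.6139 = 220.8494.

Δy* = 220.8494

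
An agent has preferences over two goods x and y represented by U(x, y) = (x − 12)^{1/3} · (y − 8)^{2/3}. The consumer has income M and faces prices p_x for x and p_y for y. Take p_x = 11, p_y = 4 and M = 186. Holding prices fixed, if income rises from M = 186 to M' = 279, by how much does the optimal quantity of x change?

Δx* = 2.8182

MRS = (1/2)·(y−8)/(x−12). Tangency with p_x/p_y gives y−8 = 2·(p_x/p_y)·(x−12).
Substituting into the budget: x* = 12 + 1/3·(M − 12·p_x − 8·p_y)/p_x, and y* = 8 + 2/3·(…)/p_y.
Discretionary income = 186 − 12·11 − 8·4 = 22; x* = 12 + 1/3·22/11 = 12.6667.
At M' = 279: x* = 15.4848. Change: 15.4848 − 12.6667 = 2.8182.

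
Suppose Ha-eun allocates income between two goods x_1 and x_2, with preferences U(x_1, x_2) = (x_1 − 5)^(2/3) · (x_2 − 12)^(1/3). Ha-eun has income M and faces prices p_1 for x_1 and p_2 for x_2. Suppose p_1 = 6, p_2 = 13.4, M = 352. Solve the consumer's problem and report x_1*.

This is Cobb-Douglas in (x_1−5, x_2−12): tangency gives 2/3·p_2·(x_2−12) = 1/3·p_1·(x_1−5).
After buying the subsistence bundle (5, 12), a share 2/3 of the remaining income goes to x_1: x_1* = 5 + 2/3·(M − 5p_1 − 12p_2)/p_1.
Discretionary income = 352 − 5·6 − 12·13.4 = 161.2; x_1* = 5 + 2/3·161.2/6 = 22.9111.

x_1* = 22.9111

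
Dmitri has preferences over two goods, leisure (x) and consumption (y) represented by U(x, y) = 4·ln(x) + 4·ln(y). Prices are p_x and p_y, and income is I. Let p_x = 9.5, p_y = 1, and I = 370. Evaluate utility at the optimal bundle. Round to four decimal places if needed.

The MRS is y/x. Set MRS = p_x/p_y.
So 4·p_y·y = 4·p_x·x; combined with the budget, a share 0.5 of income goes to x.
Demand: x*(p_x,p_y,I) = 0.5·I/p_x and y* = 0.5·I/p_y.
At p_x=9.5, p_y=1, I=370: x* = 0.5·370/9.5 = 19.4737, y* = 185.
Utility at the optimum: U(19.4737, 185) = 32.7577.

V = 32.7577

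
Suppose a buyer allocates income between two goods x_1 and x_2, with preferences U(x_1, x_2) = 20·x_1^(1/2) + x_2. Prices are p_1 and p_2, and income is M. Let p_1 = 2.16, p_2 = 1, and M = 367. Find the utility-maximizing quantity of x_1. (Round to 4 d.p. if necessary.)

Utility is quasi-linear in x_2; the FOC for x_1 is 10/√x_1 = p_1/p_2.
Solve: √x_1 = 10·p_2/p_1, so x_1*(p_1,p_2) = (10·p_2/p_1)², and x_2* = (M − p_1·x_1*)/p_2.
Plugging in: x_1* = (10·1/2.16)² = 21.4335.

x_1* = 21.4335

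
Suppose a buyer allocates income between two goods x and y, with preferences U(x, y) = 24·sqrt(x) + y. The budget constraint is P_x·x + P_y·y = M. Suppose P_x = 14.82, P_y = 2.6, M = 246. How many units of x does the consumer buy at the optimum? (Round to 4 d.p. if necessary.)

Utility is quasi-linear in y; the FOC for x is 12/√x = P_x/P_y.
Solve: √x = 12·P_y/P_x, so x*(P_x,P_y) = (12·P_y/P_x)², and y* = (M − P_x·x*)/P_y.
Plugging in: x* = (12·2.6/14.82)² = 4.4321.

x* = 4.4321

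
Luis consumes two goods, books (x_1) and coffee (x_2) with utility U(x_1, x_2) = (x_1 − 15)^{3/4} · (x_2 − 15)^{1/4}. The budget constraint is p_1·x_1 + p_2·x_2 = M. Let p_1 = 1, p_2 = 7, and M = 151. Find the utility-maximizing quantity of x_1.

x_1* = 38.25

MRS = 3·(x_2−15)/(x_1−15). Tangency with p_1/p_2 gives x_2−15 = (1/3)·(p_1/p_2)·(x_1−15).
After buying the subsistence bundle (15, 15), a share 0.75 of the remaining income goes to x_1: x_1* = 15 + 0.75·(M − 15p_1 − 15p_2)/p_1.
Discretionary income = 151 − 15·1 − 15·7 = 31; x_1* = 15 + 0.75·31/1 = 38.25.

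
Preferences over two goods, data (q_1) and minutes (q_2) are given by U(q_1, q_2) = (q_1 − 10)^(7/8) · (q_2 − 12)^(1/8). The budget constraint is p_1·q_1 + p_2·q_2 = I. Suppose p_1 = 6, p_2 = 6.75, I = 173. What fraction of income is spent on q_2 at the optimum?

MRS = 7·(q_2−12)/(q_1−10). Tangency with p_1/p_2 gives q_2−12 = (1/7)·(p_1/p_2)·(q_1−10).
After buying the subsistence bundle (10, 12), a share 0.875 of the remaining income goes to q_1: q_1* = 10 + 0.875·(I − 10p_1 − 12p_2)/p_1.
Discretionary income = 173 − 10·6 − 12·6.75 = 32; q_1* = 10 + 0.875·32/6 = 14.6667; q_2* = 12 + 0.125·32/6.75 = 12.5926.
Expenditure on q_2: 6.75·12.5926 = 85; share = 0.4913.

share on q_2 = 0.4913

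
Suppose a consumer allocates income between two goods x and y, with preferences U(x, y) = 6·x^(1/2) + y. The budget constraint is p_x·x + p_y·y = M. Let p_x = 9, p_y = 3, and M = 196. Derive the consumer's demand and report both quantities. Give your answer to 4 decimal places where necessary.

x* = 1, y* = 62.3333

MU_x = 3/√x, MU_y = 1. Tangency: 3/√x = p_x/p_y.
Solve: √x = 3·p_y/p_x, so x*(p_x,p_y) = (3·p_y/p_x)², and y* = (M − p_x·x*)/p_y.
Plugging in: x* = (3·3/9)² = 1, y* = 62.3333.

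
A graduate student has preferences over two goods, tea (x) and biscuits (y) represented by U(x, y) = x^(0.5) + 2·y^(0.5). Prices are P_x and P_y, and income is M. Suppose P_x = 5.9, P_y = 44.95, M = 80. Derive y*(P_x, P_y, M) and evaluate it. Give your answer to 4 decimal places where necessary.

y* = 0.6127

From the CES first-order condition, (1/2)·(y/x)^(0.5) = P_x/P_y.
Solve for the ratio: y/x = [2·P_x/P_y]^(2).
Substitute y = (y/x)·x into the budget: x* = M/(P_x + P_y·(y/x)).
Numerically y/x = 0.068914, so x* = 80/(5.9 + 44.95·0.068914) = 8.8912 and y* = 0.068914·8.8912 = 0.6127.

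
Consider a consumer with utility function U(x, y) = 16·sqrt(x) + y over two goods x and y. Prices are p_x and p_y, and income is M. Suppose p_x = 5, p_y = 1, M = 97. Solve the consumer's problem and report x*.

x* = 2.56

Solve: √x = 8·p_y/p_x, so x*(p_x,p_y) = (8·p_y/p_x)², and y* = (M − p_x·x*)/p_y.
Plugging in: x* = (8·1/5)² = 2.56.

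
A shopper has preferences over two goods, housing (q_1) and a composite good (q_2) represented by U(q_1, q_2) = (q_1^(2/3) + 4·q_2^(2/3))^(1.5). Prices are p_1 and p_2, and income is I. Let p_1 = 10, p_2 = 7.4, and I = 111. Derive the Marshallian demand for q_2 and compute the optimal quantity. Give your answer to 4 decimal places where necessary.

q_2* = 14.8727

MRS = MU_q_1/MU_q_2 = (1/4)·(q_2/q_1)^(1/3). Set equal to p_1/p_2.
Solve for the ratio: q_2/q_1 = [4·p_1/p_2]^(3).
With the ratio pinned down, the budget gives q_1* = I/(p_1 + p_2·(q_2/q_1)) and q_2* = (q_2/q_1)·q_1*.
Numerically q_2/q_1 = 157.937338, so q_1* = 111/(10 + 7.4·157.937338) = 0.0942 and q_2* = 157.937338·0.0942 = 14.8727.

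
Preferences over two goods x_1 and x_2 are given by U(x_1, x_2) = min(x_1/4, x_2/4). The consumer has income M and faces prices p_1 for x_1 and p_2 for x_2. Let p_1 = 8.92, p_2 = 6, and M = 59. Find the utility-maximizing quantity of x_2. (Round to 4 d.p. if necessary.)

x_2* = 3.9544

With perfect complements, no substitution: consume in ratio x_1:x_2 = 4:4.
Budget: p_1·x_1 + p_2·x_1 = M, so (4·p_1 + 4·p_2)·x_1 = 4·M.
Demand: x_1*(p_1,p_2,M) = 4·M/(4·p_1 + 4·p_2), x_2* = 4·M/(4·p_1 + 4·p_2).
Here 4·8.92 + 4·6 = 59.68, giving x_2* = 3.9544.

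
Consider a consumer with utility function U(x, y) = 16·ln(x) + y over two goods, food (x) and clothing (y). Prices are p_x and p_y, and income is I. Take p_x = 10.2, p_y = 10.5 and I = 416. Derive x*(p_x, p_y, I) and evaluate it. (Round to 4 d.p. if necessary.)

x* = 16.4706

MU_x = 16/x, MU_y = 1. Tangency: 16/x = p_x/p_y.
So x*(p_x,p_y) = 16·p_y/p_x, independent of income; and y* = (I − 16·p_y)/p_y.
At the given prices: x* = 16·10.5/10.2 = 16.4706.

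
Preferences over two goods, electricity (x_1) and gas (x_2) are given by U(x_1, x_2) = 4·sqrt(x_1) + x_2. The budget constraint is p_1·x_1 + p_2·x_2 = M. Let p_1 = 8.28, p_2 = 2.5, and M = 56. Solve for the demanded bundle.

x_1* = 0.3647, x_2* = 21.1923

MU_x_1 = 2/√x_1, MU_x_2 = 1. Tangency: 2/√x_1 = p_1/p_2.
Solve: √x_1 = 2·p_2/p_1, so x_1*(p_1,p_2) = (2·p_2/p_1)², and x_2* = (M − p_1·x_1*)/p_2.
Plugging in: x_1* = (2·2.5/8.28)² = 0.3647, x_2* = 21.1923.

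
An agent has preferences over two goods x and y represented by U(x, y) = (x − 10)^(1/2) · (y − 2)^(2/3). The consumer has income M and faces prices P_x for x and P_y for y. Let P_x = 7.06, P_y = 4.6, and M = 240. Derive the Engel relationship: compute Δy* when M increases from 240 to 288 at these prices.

MRS = (3/4)·(y−2)/(x−10). Tangency with P_x/P_y gives y−2 = (4/3)·(P_x/P_y)·(x−10).
After buying the subsistence bundle (10, 2), a share 3/7 of the remaining income goes to x: x* = 10 + 3/7·(M − 10P_x − 2P_y)/P_x.
Discretionary income = 240 − 10·7.06 − 2·4.6 = 160.2; y* = 2 + 4/7·160.2/4.6 = 21.9006.
At M' = 288: y* = 27.8634. Change: 27.8634 − 21.9006 = 5.9627.

Δy* = 5.9627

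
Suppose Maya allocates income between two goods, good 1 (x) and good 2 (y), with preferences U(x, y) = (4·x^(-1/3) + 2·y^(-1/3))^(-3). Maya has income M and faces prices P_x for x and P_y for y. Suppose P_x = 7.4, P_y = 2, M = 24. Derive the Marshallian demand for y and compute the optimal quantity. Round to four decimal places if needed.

MRS = MU_x/MU_y = 2·(y/x)^(4/3). Set equal to P_x/P_y.
Solve for the ratio: y/x = [(1/2)·P_x/P_y]^(0.75).
Substitute y = (y/x)·x into the budget: x* = M/(P_x + P_y·(y/x)).
Numerically y/x = 1.586276, so x* = 24/(7.4 + 2·1.586276) = 2.27 and y* = 1.586276·2.27 = 3.6009.

y* = 3.6009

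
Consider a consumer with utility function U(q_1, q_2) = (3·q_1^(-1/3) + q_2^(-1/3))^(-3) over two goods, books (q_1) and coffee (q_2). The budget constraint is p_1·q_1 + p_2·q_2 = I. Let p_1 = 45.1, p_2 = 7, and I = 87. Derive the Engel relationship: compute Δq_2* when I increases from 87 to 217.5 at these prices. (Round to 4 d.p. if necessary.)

MRS = MU_q_1/MU_q_2 = 3·(q_2/q_1)^(4/3). Set equal to p_1/p_2.
Hence q_2/q_1 = ((1/3)·p_1/p_2)^(1/(4/3)), i.e. raised to the 0.75 power.
With the ratio pinned down, the budget gives q_1* = I/(p_1 + p_2·(q_2/q_1)) and q_2* = (q_2/q_1)·q_1*.
Numerically q_2/q_1 = 1.774058, so q_1* = 87/(45.1 + 7·1.774058) = 1.5126 and q_2* = 1.774058·1.5126 = 2.6834.
At I' = 217.5: q_2* = 6.7084. Change: 6.7084 − 2.6834 = 4.0251.

Δq_2* = 4.0251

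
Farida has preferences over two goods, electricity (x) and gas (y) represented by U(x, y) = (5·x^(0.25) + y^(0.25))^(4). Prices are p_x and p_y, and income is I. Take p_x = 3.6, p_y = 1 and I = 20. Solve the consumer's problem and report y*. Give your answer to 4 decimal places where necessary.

MRS = MU_x/MU_y = 5·(y/x)^(0.75). Set equal to p_x/p_y.
Solve for the ratio: y/x = [(1/5)·p_x/p_y]^(4/3).
With the ratio pinned down, the budget gives x* = I/(p_x + p_y·(y/x)) and y* = (y/x)·x*.
Numerically y/x = 0.645322, so x* = 20/(3.6 + 1·0.645322) = 4.7111 and y* = 0.645322·4.7111 = 3.0402.

y* = 3.0402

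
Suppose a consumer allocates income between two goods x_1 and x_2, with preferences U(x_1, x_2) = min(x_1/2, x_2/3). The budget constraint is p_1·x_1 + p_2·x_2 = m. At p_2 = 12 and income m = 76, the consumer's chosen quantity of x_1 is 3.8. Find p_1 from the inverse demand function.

Leontief preferences: the optimum is at the kink where x_1/2 = x_2/3, i.e. x_2 = (3/2)·x_1.
Budget: p_1·x_1 + p_2·(3/2)·x_1 = m, so (2·p_1 + 3·p_2)·x_1 = 2·m.
Demand: x_1*(p_1,p_2,m) = 2·m/(2·p_1 + 3·p_2), x_2* = 3·m/(2·p_1 + 3·p_2).
Set x_1* = 3.8 in the demand function and solve for p_1: p_1 = 2.

p_1 = 2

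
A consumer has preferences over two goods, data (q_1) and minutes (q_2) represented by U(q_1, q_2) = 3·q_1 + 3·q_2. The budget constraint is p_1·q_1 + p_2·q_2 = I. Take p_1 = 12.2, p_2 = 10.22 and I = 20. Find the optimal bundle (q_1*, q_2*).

q_1* = 0, q_2* = 1.9569

q_2 gives more utility per dollar, so spend all income on q_2: q_2* = I/p_2, q_1* = 0.
Numerically: q_1* = 0, q_2* = 1.9569.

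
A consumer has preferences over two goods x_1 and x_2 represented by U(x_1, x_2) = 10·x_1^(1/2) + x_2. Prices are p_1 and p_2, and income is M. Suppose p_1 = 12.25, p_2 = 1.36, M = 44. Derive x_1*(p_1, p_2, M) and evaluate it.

Utility is quasi-linear in x_2; the FOC for x_1 is 5/√x_1 = p_1/p_2.
Thus x_1* = (5·p_2/p_1)² — independent of M — with the rest of income spent on x_2.
Plugging in: x_1* = (5·1.36/12.25)² = 0.3081.

x_1* = 0.3081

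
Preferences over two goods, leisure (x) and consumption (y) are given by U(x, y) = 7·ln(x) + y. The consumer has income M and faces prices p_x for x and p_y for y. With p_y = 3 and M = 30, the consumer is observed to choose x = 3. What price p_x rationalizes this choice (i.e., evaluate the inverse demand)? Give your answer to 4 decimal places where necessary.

p_x = 7

MU_x = 7/x, MU_y = 1. Tangency: 7/x = p_x/p_y.
So x*(p_x,p_y) = 7·p_y/p_x, independent of income; and y* = (M − 7·p_y)/p_y.
Set x* = 3 in the demand function and solve for p_x: p_x = 7.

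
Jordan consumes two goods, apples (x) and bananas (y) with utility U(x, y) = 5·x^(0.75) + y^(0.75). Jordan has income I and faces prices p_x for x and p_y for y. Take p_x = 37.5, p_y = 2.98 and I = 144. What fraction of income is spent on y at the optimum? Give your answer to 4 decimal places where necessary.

share on y = 0.7612

Numerically y/x = 40.121762, so x* = 144/(37.5 + 2.98·40.121762) = 0.9168 and y* = 40.121762·0.9168 = 36.7849.
Expenditure on y: 2.98·36.7849 = 109.6189; share = 0.7612.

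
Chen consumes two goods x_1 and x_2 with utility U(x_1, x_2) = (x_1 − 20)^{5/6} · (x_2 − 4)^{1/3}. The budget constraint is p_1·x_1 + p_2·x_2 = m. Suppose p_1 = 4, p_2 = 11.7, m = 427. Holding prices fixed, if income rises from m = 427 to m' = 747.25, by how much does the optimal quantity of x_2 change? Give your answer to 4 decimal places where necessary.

MRS = (5/2)·(x_2−4)/(x_1−20). Tangency with p_1/p_2 gives x_2−4 = (2/5)·(p_1/p_2)·(x_1−20).
Substituting into the budget: x_1* = 20 + 5/7·(m − 20·p_1 − 4·p_2)/p_1, and x_2* = 4 + 2/7·(…)/p_2.
Discretionary income = 427 − 20·4 − 4·11.7 = 300.2; x_2* = 4 + 2/7·300.2/11.7 = 11.3309.
At m' = 747.25: x_2* = 19.1514. Change: 19.1514 − 11.3309 = 7.8205.

Δx_2* = 7.8205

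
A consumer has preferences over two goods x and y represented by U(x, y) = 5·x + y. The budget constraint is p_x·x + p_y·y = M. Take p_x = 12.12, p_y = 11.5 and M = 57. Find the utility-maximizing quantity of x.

Numerically: x* = 4.703, y* = 0.

x* = 4.703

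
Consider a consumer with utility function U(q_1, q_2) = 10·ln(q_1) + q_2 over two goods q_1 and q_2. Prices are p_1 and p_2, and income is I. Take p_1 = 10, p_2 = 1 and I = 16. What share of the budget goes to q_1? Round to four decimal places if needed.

share on q_1 = 0.625

Set MRS = p_1/p_2: (10/q_1)/1 = p_1/p_2.
So q_1*(p_1,p_2) = 10·p_2/p_1, independent of income; and q_2* = (I − 10·p_2)/p_2.
At the given prices: q_1* = 10·1/10 = 1, and q_2* = 6.
Expenditure on q_1: 10·1 = 10; share = 0.625.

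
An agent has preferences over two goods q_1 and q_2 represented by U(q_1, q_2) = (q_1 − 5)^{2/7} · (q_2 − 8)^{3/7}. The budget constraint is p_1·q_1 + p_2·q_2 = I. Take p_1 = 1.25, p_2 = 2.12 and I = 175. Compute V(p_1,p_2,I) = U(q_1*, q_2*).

V = 15.1953

Let q_1' = q_1−5, q_2' = q_2−8. MRS = (2/3)·q_2'/q_1' = p_1/p_2.
After buying the subsistence bundle (5, 8), a share 0.4 of the remaining income goes to q_1: q_1* = 5 + 0.4·(I − 5p_1 − 8p_2)/p_1.
Discretionary income = 175 − 5·1.25 − 8·2.12 = 151.79; q_1* = 5 + 0.4·151.79/1.25 = 53.5728; q_2* = 8 + 0.6·151.79/2.12 = 50.9594.
Utility at the optimum: U(53.5728, 50.9594) = 15.1953.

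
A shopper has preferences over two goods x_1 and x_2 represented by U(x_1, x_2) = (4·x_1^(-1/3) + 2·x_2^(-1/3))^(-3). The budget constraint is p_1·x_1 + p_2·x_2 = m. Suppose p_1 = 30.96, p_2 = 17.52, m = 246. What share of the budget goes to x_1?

MRS = MU_x_1/MU_x_2 = 2·(x_2/x_1)^(4/3). Set equal to p_1/p_2.
Hence x_2/x_1 = ((1/2)·p_1/p_2)^(1/(4/3)), i.e. raised to the 0.75 power.
Substitute x_2 = (x_2/x_1)·x_1 into the budget: x_1* = m/(p_1 + p_2·(x_2/x_1)).
Numerically x_2/x_1 = 0.911334, so x_1* = 246/(30.96 + 17.52·0.911334) = 5.2422 and x_2* = 0.911334·5.2422 = 4.7774.
Expenditure on x_1: 30.96·5.2422 = 162.2995; share = 0.6598.

share on x_1 = 0.6598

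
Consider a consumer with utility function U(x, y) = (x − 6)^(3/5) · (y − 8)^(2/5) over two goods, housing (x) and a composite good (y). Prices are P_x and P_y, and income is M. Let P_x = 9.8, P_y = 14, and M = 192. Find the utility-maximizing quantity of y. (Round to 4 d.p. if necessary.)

y* = 8.6057

MRS = (3/2)·(y−8)/(x−6). Tangency with P_x/P_y gives y−8 = (2/3)·(P_x/P_y)·(x−6).
Substituting into the budget: x* = 6 + 0.6·(M − 6·P_x − 8·P_y)/P_x, and y* = 8 + 0.4·(…)/P_y.
Discretionary income = 192 − 6·9.8 − 8·14 = 21.2; y* = 8 + 0.4·21.2/14 = 8.6057.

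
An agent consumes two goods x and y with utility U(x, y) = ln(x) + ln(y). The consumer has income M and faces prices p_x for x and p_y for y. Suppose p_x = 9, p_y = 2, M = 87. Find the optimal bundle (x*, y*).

At p_x=9, p_y=2, M=87: x* = 0.5·87/9 = 4.8333, y* = 21.75.

x* = 4.8333, y* = 21.75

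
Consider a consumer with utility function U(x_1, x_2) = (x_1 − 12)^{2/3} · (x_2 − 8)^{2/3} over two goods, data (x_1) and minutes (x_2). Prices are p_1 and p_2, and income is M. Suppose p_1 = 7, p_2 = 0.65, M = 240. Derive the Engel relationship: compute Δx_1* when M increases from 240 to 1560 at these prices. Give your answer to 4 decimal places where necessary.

MRS = (x_2−8)/(x_1−12). Tangency with p_1/p_2 gives x_2−8 = (p_1/p_2)·(x_1−12).
After buying the subsistence bundle (12, 8), a share 0.5 of the remaining income goes to x_1: x_1* = 12 + 0.5·(M − 12p_1 − 8p_2)/p_1.
Discretionary income = 240 − 12·7 − 8·0.65 = 150.8; x_1* = 12 + 0.5·150.8/7 = 22.7714.
At M' = 1560: x_1* = 117.0571. Change: 117.0571 − 22.7714 = 94.2857.

Δx_1* = 94.2857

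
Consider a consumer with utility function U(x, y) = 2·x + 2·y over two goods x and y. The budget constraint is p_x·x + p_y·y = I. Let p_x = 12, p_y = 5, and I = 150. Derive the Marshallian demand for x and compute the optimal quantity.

Perfect substitutes: compare marginal utility per dollar. 2/p_x vs 2/p_y → 0.1667 vs 0.4.
y gives more utility per dollar, so spend all income on y: y* = I/p_y, x* = 0.
Numerically: x* = 0, y* = 30.

x* = 0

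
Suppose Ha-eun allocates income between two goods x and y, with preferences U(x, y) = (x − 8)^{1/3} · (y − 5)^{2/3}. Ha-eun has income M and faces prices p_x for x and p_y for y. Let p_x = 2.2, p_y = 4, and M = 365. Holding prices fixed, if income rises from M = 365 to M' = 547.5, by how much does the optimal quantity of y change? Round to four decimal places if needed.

Δy* = 30.4167

MRS = (1/2)·(y−5)/(x−8). Tangency with p_x/p_y gives y−5 = 2·(p_x/p_y)·(x−8).
After buying the subsistence bundle (8, 5), a share 1/3 of the remaining income goes to x: x* = 8 + 1/3·(M − 8p_x − 5p_y)/p_x.
Discretionary income = 365 − 8·2.2 − 5·4 = 327.4; y* = 5 + 2/3·327.4/4 = 59.5667.
At M' = 547.5: y* = 89.9833. Change: 89.9833 − 59.5667 = 30.4167.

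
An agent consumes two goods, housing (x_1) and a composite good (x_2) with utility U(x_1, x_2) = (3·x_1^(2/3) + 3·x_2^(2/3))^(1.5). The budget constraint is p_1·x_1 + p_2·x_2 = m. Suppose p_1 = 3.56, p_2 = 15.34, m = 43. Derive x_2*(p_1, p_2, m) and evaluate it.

Substitute x_2 = (x_2/x_1)·x_1 into the budget: x_1* = m/(p_1 + p_2·(x_2/x_1)).
Numerically x_2/x_1 = 0.012499, so x_1* = 43/(3.56 + 15.34·0.012499) = 11.4614 and x_2* = 0.012499·11.4614 = 0.1433.

x_2* = 0.1433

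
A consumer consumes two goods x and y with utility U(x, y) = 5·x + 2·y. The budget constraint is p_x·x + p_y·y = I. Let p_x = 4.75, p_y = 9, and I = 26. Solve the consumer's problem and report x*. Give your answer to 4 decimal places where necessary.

Linear utility — the consumer picks whichever good has higher MU/price: 5/4.75 = 1.0526 vs 2/9 = 0.2222.
x gives more utility per dollar, so spend all income on x: x* = I/p_x, y* = 0.
Numerically: x* = 5.4737, y* = 0.

x* = 5.4737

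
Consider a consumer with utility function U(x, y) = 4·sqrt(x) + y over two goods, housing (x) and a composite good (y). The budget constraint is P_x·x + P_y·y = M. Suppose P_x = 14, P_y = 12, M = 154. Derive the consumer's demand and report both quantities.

x* = 2.9388, y* = 9.4048

Thus x* = (2·P_y/P_x)² — independent of M — with the rest of income spent on y.
Plugging in: x* = (2·12/14)² = 2.9388, y* = 9.4048.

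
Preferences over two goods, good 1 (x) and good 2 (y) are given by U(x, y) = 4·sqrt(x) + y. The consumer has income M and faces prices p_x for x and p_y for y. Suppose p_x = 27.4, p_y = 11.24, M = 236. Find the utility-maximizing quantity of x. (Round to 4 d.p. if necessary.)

Set MRS = p_x/p_y: 2·x^(−1/2) = p_x/p_y.
Thus x* = (2·p_y/p_x)² — independent of M — with the rest of income spent on y.
Plugging in: x* = (2·11.24/27.4)² = 0.6731.

x* = 0.6731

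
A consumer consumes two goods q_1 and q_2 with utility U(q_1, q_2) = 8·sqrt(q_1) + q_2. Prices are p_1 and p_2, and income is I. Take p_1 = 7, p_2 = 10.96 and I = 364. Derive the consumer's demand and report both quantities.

q_1* = 39.2234, q_2* = 8.1603

Set MRS = p_1/p_2: 4·q_1^(−1/2) = p_1/p_2.
Solve: √q_1 = 4·p_2/p_1, so q_1*(p_1,p_2) = (4·p_2/p_1)², and q_2* = (I − p_1·q_1*)/p_2.
Plugging in: q_1* = (4·10.96/7)² = 39.2234, q_2* = 8.1603.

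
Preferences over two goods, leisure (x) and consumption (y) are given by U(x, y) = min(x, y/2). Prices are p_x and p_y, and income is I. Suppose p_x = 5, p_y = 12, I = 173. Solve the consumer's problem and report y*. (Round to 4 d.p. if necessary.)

With perfect complements, no substitution: consume in ratio x:y = 1:2.
Budget: p_x·x + p_y·2·x = I, so (p_x + 2·p_y)·x = I.
Demand: x*(p_x,p_y,I) = I/(p_x + 2·p_y), y* = 2·I/(p_x + 2·p_y).
Here 5 + 2·12 = 29, giving y* = 11.931.

y* = 11.931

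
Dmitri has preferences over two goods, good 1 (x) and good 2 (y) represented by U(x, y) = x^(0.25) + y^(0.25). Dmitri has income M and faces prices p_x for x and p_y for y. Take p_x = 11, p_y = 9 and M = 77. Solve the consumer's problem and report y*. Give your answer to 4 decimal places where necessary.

Numerically y/x = 1.306773, so x* = 77/(11 + 9·1.306773) = 3.383 and y* = 1.306773·3.383 = 4.4208.

y* = 4.4208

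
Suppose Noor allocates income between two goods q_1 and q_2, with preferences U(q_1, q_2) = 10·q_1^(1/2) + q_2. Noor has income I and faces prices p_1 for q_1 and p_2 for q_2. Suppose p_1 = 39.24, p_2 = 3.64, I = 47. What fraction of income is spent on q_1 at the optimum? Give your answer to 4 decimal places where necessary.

share on q_1 = 0.1796

Set MRS = p_1/p_2: 5·q_1^(−1/2) = p_1/p_2.
Thus q_1* = (5·p_2/p_1)² — independent of I — with the rest of income spent on q_2.
Plugging in: q_1* = (5·3.64/39.24)² = 0.2151, q_2* = 10.593.
Expenditure on q_1: 39.24·0.2151 = 8.4414; share = 0.1796.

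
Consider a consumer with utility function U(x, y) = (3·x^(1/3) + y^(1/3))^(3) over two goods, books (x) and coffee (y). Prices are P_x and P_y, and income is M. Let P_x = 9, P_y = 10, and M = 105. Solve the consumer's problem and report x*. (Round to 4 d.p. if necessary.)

x* = 9.8655

MRS = MU_x/MU_y = 3·(y/x)^(2/3). Set equal to P_x/P_y.
Solve for the ratio: y/x = [(1/3)·P_x/P_y]^(1.5).
With the ratio pinned down, the budget gives x* = M/(P_x + P_y·(y/x)) and y* = (y/x)·x*.
Numerically y/x = 0.164317, so x* = 105/(9 + 10·0.164317) = 9.8655.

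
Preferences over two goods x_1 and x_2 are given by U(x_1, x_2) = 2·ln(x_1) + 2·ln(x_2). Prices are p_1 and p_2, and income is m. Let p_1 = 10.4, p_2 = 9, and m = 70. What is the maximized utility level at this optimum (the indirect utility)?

The MRS is x_2/x_1. Set MRS = p_1/p_2.
So 2·p_2·x_2 = 2·p_1·x_1; combined with the budget, a share 0.5 of income goes to x_1.
Demand: x_1*(p_1,p_2,m) = 0.5·m/p_1 and x_2* = 0.5·m/p_2.
At p_1=10.4, p_2=9, m=70: x_1* = 0.5·70/10.4 = 3.3654, x_2* = 3.8889.
Utility at the optimum: U(3.3654, 3.8889) = 5.1433.

V = 5.1433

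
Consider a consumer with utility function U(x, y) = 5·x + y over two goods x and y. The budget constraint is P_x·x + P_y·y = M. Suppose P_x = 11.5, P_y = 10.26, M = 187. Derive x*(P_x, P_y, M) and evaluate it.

Linear utility — the consumer picks whichever good has higher MU/price: 5/11.5 = 0.4348 vs 1/10.26 = 0.0975.
x gives more utility per dollar, so spend all income on x: x* = M/P_x, y* = 0.
Numerically: x* = 16.2609, y* = 0.

x* = 16.2609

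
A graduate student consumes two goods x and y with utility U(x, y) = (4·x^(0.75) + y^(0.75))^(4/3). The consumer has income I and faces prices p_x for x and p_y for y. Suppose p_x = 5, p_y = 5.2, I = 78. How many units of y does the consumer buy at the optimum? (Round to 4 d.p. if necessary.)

Substitute y = (y/x)·x into the budget: x* = I/(p_x + p_y·(y/x)).
Numerically y/x = 0.003339, so x* = 78/(5 + 5.2·0.003339) = 15.546 and y* = 0.003339·15.546 = 0.0519.

y* = 0.0519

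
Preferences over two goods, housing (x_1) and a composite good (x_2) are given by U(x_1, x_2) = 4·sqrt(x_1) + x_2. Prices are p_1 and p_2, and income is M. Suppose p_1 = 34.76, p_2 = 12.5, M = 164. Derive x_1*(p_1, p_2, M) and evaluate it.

x_1* = 0.5173

Set MRS = p_1/p_2: 2·x_1^(−1/2) = p_1/p_2.
Thus x_1* = (2·p_2/p_1)² — independent of M — with the rest of income spent on x_2.
Plugging in: x_1* = (2·12.5/34.76)² = 0.5173.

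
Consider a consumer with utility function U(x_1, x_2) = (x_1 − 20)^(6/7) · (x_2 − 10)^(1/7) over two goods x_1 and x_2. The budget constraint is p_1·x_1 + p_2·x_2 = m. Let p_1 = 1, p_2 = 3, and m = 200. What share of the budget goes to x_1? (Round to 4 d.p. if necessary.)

This is Cobb-Douglas in (x_1−20, x_2−10): tangency gives 6/7·p_2·(x_2−10) = 1/7·p_1·(x_1−20).
Substituting into the budget: x_1* = 20 + 6/7·(m − 20·p_1 − 10·p_2)/p_1, and x_2* = 10 + 1/7·(…)/p_2.
Discretionary income = 200 − 20·1 − 10·3 = 150; x_1* = 20 + 6/7·150/1 = 148.5714; x_2* = 10 + 1/7·150/3 = 17.1429.
Expenditure on x_1: 1·148.5714 = 148.5714; share = 0.7429.

share on x_1 = 0.7429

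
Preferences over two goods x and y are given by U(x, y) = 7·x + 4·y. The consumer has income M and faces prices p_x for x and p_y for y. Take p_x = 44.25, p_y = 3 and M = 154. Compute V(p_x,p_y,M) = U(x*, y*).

Linear utility — the consumer picks whichever good has higher MU/price: 7/44.25 = 0.1582 vs 4/3 = 1.3333.
y gives more utility per dollar, so spend all income on y: y* = M/p_y, x* = 0.
Numerically: x* = 0, y* = 51.3333.
Utility at the optimum: U(0, 51.3333) = 205.3333.

V = 205.3333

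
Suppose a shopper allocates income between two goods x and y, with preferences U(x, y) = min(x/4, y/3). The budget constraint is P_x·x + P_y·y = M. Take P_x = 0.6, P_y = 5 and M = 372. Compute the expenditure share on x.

Leontief preferences: the optimum is at the kink where x/4 = y/3, i.e. y = (3/4)·x.
Budget: P_x·x + P_y·(3/4)·x = M, so (4·P_x + 3·P_y)·x = 4·M.
Demand: x*(P_x,P_y,M) = 4·M/(4·P_x + 3·P_y), y* = 3·M/(4·P_x + 3·P_y).
Here 4·0.6 + 3·5 = 17.4, giving x* = 85.5172 and y* = 64.1379.
Expenditure on x: 0.6·85.5172 = 51.3103; share = 0.1379.

share on x = 0.1379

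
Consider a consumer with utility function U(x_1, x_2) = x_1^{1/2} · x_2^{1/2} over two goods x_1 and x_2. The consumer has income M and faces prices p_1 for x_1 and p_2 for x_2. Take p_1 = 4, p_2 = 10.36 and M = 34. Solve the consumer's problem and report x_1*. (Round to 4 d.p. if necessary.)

MU_x_1/MU_x_2 = (0.5·x_2)/(0.5·x_1); tangency sets this equal to p_1/p_2.
Rearranging, p_2·x_2 = p_1·x_1. Substituting into the budget gives p_1·x_1·(1 + 1) = M.
Demand: x_1*(p_1,p_2,M) = 0.5·M/p_1 and x_2* = 0.5·M/p_2.
At p_1=4, p_2=10.36, M=34: x_1* = 0.5·34/4 = 4.25.

x_1* = 4.25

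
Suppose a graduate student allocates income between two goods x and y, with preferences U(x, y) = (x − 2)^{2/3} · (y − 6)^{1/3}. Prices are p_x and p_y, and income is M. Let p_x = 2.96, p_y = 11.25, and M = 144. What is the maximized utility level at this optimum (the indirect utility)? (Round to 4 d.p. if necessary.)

V = 8.0848

Let x' = x−2, y' = y−6. MRS = 2·y'/x' = p_x/p_y.
Substituting into the budget: x* = 2 + 2/3·(M − 2·p_x − 6·p_y)/p_x, and y* = 6 + 1/3·(…)/p_y.
Discretionary income = 144 − 2·2.96 − 6·11.25 = 70.58; x* = 2 + 2/3·70.58/2.96 = 17.8964; y* = 6 + 1/3·70.58/11.25 = 8.0913.
Utility at the optimum: U(17.8964, 8.0913) = 8.0848.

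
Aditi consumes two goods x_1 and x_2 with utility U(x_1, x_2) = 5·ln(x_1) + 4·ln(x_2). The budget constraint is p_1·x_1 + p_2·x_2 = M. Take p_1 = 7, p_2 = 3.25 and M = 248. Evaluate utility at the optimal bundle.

V = 28.994

Tangency: MRS = (5/4)·x_2/x_1 = p_1/p_2.
Rearranging, p_2·x_2 = (4/5)·p_1·x_1. Substituting into the budget gives p_1·x_1·(1 + (4/5)) = M.
Demand: x_1*(p_1,p_2,M) = 5/9·M/p_1 and x_2* = 4/9·M/p_2.
At p_1=7, p_2=3.25, M=248: x_1* = 5/9·248/7 = 19.6825, x_2* = 33.9145.
Utility at the optimum: U(19.6825, 33.9145) = 28.994.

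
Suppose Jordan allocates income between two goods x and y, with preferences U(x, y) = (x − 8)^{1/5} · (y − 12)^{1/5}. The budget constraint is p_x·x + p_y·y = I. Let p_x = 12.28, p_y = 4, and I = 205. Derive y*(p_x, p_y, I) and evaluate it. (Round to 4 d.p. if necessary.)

y* = 19.345

Let x' = x−8, y' = y−12. MRS = y'/x' = p_x/p_y.
After buying the subsistence bundle (8, 12), a share 0.5 of the remaining income goes to x: x* = 8 + 0.5·(I − 8p_x − 12p_y)/p_x.
Discretionary income = 205 − 8·12.28 − 12·4 = 58.76; y* = 12 + 0.5·58.76/4 = 19.345.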